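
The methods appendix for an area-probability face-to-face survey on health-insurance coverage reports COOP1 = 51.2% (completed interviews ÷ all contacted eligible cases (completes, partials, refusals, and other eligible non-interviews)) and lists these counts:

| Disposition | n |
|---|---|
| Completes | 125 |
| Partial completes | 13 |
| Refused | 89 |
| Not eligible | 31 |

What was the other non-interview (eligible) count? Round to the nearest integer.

COOP1 = 125 / D = 0.512
D = 125 / 0.512 = 244.1
Other denominator terms total 227
other non-interview (eligible) = 244.1 − 227 ≈ 17

17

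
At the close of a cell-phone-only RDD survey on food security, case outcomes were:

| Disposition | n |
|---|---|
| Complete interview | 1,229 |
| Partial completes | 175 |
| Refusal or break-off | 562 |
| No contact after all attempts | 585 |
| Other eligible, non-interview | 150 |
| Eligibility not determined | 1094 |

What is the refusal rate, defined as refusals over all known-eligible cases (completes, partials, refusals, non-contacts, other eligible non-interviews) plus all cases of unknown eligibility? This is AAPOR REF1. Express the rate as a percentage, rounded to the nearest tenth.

14.8%

Top → 562
Denom → 1229 + 175 + 562 + 585 + 150 + 1094 = 3795
REF1 = 562 / 3795 = 0.1481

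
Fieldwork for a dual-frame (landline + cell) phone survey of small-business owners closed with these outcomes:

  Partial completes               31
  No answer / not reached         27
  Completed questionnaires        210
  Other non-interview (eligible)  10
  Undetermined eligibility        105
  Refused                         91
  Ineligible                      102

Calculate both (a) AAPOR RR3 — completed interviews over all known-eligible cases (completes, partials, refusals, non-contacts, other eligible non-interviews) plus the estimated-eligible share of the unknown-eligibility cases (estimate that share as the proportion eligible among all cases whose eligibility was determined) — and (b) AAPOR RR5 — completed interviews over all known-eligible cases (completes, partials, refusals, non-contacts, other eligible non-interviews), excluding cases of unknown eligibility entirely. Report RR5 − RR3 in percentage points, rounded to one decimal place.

Top: 210
Eligible (known): 210 + 31 + 91 + 27 + 10 = 369
e = 369 / (369 + 102) = 369 / 471 = 0.7834
Eligible share of unknowns: 0.7834 × 105 = 82.26
Denominator: 369 + 82.26 = 451.26
RR3 = 210 / 451.26 = 0.4654
Denominator: 210 + 31 + 91 + 27 + 10 = 369
RR5 = 210 / 369 = 0.5691
Difference = 56.91 − 46.54 = 10.37 percentage points

10.4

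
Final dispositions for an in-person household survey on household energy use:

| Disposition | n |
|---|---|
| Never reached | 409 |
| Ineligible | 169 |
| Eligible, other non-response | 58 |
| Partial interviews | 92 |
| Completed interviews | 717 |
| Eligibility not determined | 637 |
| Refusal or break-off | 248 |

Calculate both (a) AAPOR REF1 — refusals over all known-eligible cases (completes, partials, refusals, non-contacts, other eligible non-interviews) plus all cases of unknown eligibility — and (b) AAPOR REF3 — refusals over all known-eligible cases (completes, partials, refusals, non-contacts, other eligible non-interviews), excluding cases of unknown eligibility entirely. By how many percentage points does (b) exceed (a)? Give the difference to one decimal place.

Num = 248
Denom = 717 + 92 + 248 + 409 + 58 + 637 = 2161
REF1 = 248 / 2161 = 0.1148
Denom = 717 + 92 + 248 + 409 + 58 = 1524
REF3 = 248 / 1524 = 0.1627
Difference = 16.27 − 11.48 = 4.79 percentage points

4.8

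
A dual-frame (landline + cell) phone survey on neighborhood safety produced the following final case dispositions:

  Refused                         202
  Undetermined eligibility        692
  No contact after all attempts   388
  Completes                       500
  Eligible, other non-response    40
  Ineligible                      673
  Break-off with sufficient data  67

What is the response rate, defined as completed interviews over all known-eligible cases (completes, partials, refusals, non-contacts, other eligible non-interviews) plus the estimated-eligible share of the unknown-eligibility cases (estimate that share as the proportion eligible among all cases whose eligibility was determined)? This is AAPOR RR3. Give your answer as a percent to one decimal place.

30.5%

Numerator → 500
Eligible (known) → 500 + 67 + 202 + 388 + 40 = 1197
e = 1197 / (1197 + 673) = 1197 / 1870 = 0.6401
Estimated eligible among unknowns → 0.6401 × 692 = 442.95
Denom → 1197 + 442.95 = 1639.95
RR3 = 500 / 1639.95 = 0.3049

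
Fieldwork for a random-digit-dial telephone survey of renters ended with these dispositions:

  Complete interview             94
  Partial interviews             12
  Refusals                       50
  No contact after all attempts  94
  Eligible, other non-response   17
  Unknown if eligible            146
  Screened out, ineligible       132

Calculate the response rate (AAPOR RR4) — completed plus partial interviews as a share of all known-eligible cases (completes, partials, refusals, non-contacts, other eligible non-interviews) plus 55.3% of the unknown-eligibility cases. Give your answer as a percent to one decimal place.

Num → 94 + 12 = 106
Known eligible → 94 + 12 + 50 + 94 + 17 = 267
e × U → 0.5530 × 146 = 80.74
Base → 267 + 80.74 = 347.74
RR4 = 106 / 347.74 = 0.3048

30.5%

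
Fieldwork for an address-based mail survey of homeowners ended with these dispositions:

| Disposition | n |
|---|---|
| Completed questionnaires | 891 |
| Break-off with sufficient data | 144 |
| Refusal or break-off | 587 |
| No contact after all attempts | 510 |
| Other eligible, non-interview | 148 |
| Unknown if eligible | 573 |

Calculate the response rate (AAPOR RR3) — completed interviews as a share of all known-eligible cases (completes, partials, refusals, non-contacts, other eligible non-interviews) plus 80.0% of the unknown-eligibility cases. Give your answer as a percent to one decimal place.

32.5%

Num: 891
Eligible (known): 891 + 144 + 587 + 510 + 148 = 2280
Estimated eligible among unknowns: 0.8000 × 573 = 458.40
Base: 2280 + 458.40 = 2738.40
RR3 = 891 / 2738.40 = 0.3254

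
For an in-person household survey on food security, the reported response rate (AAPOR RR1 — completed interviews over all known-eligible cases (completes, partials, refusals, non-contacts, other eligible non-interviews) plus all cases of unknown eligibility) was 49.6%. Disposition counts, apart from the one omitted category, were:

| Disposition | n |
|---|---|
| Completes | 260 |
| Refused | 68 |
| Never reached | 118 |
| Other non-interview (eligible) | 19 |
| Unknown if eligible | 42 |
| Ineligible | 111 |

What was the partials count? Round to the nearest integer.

RR1 = 260 / D = 0.496
D = 260 / 0.496 = 524.2
Other denominator terms total 507
partials = 524.2 − 507 ≈ 17

17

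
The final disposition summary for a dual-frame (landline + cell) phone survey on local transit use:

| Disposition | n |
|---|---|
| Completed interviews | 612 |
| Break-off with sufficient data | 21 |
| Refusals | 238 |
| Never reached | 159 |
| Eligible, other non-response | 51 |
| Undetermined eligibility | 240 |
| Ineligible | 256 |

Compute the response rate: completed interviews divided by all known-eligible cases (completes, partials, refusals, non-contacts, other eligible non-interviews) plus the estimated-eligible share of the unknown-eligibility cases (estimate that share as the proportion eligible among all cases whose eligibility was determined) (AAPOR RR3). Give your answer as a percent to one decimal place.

48.0%

Num → 612
Determined eligible → 612 + 21 + 238 + 159 + 51 = 1081
e = 1081 / (1081 + 256) = 1081 / 1337 = 0.8085
e × U → 0.8085 × 240 = 194.04
Base → 1081 + 194.04 = 1275.04
RR3 = 612 / 1275.04 = 0.4800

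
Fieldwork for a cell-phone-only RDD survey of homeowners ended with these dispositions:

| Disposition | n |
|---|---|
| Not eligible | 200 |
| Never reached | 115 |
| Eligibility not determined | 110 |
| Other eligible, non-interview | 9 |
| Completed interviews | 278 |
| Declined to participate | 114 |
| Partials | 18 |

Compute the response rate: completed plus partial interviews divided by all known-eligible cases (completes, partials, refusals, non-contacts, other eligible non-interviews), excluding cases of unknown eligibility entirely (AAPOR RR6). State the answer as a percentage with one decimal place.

Top: 278 + 18 = 296
Denominator: 278 + 18 + 114 + 115 + 9 = 534
RR6 = 296 / 534 = 0.5543

55.4%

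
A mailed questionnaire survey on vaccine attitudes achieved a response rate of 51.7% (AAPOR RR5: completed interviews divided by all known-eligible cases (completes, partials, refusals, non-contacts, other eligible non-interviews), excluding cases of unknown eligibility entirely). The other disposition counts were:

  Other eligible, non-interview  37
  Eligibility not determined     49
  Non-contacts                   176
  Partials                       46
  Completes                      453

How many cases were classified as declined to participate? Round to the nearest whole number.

164

RR5 = 453 / D = 0.517
D = 453 / 0.517 = 876.2
Rest of base = 712
declined to participate = 876.2 − 712 ≈ 164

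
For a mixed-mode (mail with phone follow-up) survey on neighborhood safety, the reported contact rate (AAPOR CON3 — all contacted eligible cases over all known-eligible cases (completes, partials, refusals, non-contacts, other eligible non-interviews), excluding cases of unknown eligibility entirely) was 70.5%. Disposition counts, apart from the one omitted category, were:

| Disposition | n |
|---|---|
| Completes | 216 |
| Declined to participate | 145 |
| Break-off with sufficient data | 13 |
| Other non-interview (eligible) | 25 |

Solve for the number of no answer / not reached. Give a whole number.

Num: 216 + 13 + 145 + 25 = 399
CON3 = 399 / D = 0.705
D = 399 / 0.705 = 566.0
Rest of base = 399
no answer / not reached = 566.0 − 399 ≈ 167

167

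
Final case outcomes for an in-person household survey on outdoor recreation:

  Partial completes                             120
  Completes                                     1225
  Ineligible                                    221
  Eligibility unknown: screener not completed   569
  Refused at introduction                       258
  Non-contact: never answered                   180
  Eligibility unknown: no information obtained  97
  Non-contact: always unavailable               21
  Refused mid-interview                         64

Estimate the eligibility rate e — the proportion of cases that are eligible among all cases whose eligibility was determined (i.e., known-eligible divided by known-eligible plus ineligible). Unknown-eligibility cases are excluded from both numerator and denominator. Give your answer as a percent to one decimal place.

89.4%

Declined to participate = 258 + 64 = 322
No answer / not reached = 180 + 21 = 201
Unknown eligibility = 569 + 97 = 666
Known eligible: 1225 + 120 + 322 + 201 = 1868
e = 1868 / (1868 + 221) = 1868 / 2089 = 0.8942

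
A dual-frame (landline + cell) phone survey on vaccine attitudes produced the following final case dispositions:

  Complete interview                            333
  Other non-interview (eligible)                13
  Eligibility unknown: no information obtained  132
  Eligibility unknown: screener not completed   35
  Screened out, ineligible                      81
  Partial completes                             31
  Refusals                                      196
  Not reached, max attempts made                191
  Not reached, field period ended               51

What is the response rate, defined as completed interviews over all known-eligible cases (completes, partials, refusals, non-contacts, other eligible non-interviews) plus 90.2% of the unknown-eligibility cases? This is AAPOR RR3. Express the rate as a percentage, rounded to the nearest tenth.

34.5%

Never reached = 51 + 191 = 242
Eligibility not determined = 35 + 132 = 167
Num = 333
Determined eligible = 333 + 31 + 196 + 242 + 13 = 815
Estimated eligible among unknowns = 0.9020 × 167 = 150.63
Denom = 815 + 150.63 = 965.63
RR3 = 333 / 965.63 = 0.3449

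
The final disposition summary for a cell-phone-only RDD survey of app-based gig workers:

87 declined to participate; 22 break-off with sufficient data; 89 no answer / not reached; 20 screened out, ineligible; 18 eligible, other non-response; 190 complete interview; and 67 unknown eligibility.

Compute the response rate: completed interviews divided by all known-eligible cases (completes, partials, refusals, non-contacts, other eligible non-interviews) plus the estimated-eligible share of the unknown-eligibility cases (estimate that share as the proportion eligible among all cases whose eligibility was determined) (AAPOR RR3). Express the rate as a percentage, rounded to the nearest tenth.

40.4%

Numerator: 190
Determined eligible: 190 + 22 + 87 + 89 + 18 = 406
e = 406 / (406 + 20) = 406 / 426 = 0.9531
Eligible share of unknowns: 0.9531 × 67 = 63.86
Denominator: 406 + 63.86 = 469.86
RR3 = 190 / 469.86 = 0.4044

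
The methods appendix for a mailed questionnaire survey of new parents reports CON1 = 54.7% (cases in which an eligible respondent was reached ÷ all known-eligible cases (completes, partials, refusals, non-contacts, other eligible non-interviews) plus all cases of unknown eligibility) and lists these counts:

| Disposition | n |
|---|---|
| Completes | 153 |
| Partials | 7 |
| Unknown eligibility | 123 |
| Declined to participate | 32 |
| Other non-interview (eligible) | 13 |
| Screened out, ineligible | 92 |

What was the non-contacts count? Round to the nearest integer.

Num → 153 + 7 + 32 + 13 = 205
CON1 = 205 / D = 0.547
D = 205 / 0.547 = 374.8
Rest of base = 328
non-contacts = 374.8 − 328 ≈ 47

47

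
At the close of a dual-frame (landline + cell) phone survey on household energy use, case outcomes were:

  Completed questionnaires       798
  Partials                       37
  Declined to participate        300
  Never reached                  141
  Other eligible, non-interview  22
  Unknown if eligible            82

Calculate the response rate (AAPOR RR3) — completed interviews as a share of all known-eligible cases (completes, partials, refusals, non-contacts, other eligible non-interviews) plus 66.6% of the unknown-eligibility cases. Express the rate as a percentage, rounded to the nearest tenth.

Num = 798
Eligible (known) = 798 + 37 + 300 + 141 + 22 = 1298
Estimated eligible among unknowns = 0.6660 × 82 = 54.61
Denom = 1298 + 54.61 = 1352.61
RR3 = 798 / 1352.61 = 0.5900

59.0%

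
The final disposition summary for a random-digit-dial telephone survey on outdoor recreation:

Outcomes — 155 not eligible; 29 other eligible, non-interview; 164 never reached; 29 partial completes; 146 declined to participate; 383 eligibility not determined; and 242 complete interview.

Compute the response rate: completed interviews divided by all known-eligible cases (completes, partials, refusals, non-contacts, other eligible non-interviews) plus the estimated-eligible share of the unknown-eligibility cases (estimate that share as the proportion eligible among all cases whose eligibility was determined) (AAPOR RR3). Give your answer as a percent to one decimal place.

26.4%

Numerator: 242
Determined eligible: 242 + 29 + 146 + 164 + 29 = 610
e = 610 / (610 + 155) = 610 / 765 = 0.7974
e × U: 0.7974 × 383 = 305.40
Denom: 610 + 305.40 = 915.40
RR3 = 242 / 915.40 = 0.2644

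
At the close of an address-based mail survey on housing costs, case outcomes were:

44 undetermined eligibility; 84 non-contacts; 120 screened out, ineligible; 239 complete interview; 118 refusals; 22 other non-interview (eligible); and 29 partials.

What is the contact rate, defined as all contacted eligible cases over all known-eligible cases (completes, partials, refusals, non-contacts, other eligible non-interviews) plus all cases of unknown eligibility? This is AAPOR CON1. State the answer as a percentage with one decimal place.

76.1%

Top = 239 + 29 + 118 + 22 = 408
Denom = 239 + 29 + 118 + 84 + 22 + 44 = 536
CON1 = 408 / 536 = 0.7612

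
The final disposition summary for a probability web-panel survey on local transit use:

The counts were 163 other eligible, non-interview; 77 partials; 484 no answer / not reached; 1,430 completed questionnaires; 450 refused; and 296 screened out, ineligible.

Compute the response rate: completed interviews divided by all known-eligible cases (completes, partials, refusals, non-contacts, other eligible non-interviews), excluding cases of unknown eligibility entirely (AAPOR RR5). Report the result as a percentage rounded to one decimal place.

Top: 1430
Denom: 1430 + 77 + 450 + 484 + 163 = 2604
RR5 = 1430 / 2604 = 0.5492

54.9%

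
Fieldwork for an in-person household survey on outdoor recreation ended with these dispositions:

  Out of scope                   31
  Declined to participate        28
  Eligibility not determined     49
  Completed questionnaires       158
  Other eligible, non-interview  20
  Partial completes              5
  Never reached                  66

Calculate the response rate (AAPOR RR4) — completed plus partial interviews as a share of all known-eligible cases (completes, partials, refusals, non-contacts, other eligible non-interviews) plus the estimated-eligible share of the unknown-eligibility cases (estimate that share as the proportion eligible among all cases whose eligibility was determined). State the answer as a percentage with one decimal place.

50.8%

Numerator → 158 + 5 = 163
Eligible (known) → 158 + 5 + 28 + 66 + 20 = 277
e = 277 / (277 + 31) = 277 / 308 = 0.8994
e × U → 0.8994 × 49 = 44.07
Denominator → 277 + 44.07 = 321.07
RR4 = 163 / 321.07 = 0.5077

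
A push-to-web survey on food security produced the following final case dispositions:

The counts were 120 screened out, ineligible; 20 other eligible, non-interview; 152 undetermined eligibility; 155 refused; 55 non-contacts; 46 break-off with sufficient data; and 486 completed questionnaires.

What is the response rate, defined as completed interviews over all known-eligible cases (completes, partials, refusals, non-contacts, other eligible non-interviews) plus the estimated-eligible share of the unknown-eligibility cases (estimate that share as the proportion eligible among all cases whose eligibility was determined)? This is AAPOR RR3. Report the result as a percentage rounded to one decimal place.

54.4%

Top: 486
Known eligible: 486 + 46 + 155 + 55 + 20 = 762
e = 762 / (762 + 120) = 762 / 882 = 0.8639
Estimated eligible among unknowns: 0.8639 × 152 = 131.31
Denominator: 762 + 131.31 = 893.31
RR3 = 486 / 893.31 = 0.5440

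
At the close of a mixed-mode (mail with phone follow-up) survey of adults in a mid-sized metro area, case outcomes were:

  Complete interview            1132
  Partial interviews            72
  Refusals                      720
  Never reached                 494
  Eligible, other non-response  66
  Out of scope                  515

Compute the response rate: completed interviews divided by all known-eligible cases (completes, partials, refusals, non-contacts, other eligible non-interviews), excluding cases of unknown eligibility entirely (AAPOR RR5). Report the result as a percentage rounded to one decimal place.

45.6%

Num = 1132
Base = 1132 + 72 + 720 + 494 + 66 = 2484
RR5 = 1132 / 2484 = 0.4557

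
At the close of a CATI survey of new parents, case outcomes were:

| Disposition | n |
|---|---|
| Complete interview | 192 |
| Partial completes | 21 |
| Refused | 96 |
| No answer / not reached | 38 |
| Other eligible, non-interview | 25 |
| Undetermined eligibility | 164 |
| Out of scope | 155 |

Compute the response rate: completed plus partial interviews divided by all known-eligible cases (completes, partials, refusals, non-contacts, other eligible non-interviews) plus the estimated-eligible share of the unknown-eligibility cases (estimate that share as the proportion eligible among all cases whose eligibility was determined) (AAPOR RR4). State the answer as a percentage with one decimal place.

43.7%

Num → 192 + 21 = 213
Known eligible → 192 + 21 + 96 + 38 + 25 = 372
e = 372 / (372 + 155) = 372 / 527 = 0.7059
e × U → 0.7059 × 164 = 115.77
Denom → 372 + 115.77 = 487.77
RR4 = 213 / 487.77 = 0.4367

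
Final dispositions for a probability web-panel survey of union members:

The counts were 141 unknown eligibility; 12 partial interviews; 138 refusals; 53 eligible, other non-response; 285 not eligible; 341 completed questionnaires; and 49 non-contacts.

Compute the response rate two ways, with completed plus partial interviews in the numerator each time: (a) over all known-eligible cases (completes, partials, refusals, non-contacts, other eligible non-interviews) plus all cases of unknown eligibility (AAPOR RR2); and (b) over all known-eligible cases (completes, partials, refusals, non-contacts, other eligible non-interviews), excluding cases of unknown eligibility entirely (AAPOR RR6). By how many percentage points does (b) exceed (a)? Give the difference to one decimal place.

11.4

Num = 341 + 12 = 353
Denom = 341 + 12 + 138 + 49 + 53 + 141 = 734
RR2 = 353 / 734 = 0.4809
Denom = 341 + 12 + 138 + 49 + 53 = 593
RR6 = 353 / 593 = 0.5953
Difference = 59.53 − 48.09 = 11.44 percentage points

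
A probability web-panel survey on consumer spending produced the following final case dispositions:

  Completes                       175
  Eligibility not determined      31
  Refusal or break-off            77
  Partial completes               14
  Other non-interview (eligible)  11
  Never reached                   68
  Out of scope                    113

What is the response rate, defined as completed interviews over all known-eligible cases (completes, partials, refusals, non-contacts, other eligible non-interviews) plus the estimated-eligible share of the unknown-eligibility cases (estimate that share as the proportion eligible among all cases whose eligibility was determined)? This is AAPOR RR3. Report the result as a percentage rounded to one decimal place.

Num → 175
Eligible (known) → 175 + 14 + 77 + 68 + 11 = 345
e = 345 / (345 + 113) = 345 / 458 = 0.7533
Eligible share of unknowns → 0.7533 × 31 = 23.35
Denom → 345 + 23.35 = 368.35
RR3 = 175 / 368.35 = 0.4751

47.5%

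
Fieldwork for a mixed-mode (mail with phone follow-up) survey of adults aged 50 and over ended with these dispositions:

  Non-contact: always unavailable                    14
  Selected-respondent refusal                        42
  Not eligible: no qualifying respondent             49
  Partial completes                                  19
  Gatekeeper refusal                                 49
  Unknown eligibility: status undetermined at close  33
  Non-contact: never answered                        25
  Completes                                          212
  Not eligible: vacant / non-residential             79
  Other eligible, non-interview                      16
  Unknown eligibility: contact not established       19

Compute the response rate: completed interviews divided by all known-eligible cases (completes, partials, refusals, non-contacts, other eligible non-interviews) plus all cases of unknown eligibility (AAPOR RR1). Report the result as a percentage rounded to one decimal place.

Refusal or break-off = 49 + 42 = 91
No contact after all attempts = 25 + 14 = 39
Unknown if eligible = 19 + 33 = 52
Not eligible = 49 + 79 = 128
Top = 212
Base = 212 + 19 + 91 + 39 + 16 + 52 = 429
RR1 = 212 / 429 = 0.4942

49.4%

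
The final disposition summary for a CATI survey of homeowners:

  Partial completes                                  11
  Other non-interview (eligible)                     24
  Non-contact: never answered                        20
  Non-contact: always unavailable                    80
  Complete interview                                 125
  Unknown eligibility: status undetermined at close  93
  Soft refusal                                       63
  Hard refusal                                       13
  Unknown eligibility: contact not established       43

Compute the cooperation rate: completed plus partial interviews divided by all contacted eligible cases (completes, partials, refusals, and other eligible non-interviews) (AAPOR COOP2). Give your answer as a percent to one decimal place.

Declined to participate = 13 + 63 = 76
Never reached = 20 + 80 = 100
Unknown eligibility = 43 + 93 = 136
Top = 125 + 11 = 136
Denom = 125 + 11 + 76 + 24 = 236
COOP2 = 136 / 236 = 0.5763

57.6%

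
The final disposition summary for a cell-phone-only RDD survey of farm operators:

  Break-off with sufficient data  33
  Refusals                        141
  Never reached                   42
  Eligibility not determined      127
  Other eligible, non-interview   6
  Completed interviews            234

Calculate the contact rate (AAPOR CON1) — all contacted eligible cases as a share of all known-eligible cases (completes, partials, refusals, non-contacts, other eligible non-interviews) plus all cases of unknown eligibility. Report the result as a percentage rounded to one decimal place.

71.0%

Top → 234 + 33 + 141 + 6 = 414
Denominator → 234 + 33 + 141 + 42 + 6 + 127 = 583
CON1 = 414 / 583 = 0.7101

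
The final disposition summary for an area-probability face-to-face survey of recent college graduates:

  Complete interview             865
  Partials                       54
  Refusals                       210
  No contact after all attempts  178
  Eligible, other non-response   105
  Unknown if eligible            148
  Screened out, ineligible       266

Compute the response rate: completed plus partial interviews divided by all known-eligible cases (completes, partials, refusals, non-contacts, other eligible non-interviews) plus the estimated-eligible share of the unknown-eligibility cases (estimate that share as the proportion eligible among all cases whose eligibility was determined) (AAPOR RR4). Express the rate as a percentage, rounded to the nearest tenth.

59.8%

Num: 865 + 54 = 919
Eligible (known): 865 + 54 + 210 + 178 + 105 = 1412
e = 1412 / (1412 + 266) = 1412 / 1678 = 0.8415
e × U: 0.8415 × 148 = 124.54
Denominator: 1412 + 124.54 = 1536.54
RR4 = 919 / 1536.54 = 0.5981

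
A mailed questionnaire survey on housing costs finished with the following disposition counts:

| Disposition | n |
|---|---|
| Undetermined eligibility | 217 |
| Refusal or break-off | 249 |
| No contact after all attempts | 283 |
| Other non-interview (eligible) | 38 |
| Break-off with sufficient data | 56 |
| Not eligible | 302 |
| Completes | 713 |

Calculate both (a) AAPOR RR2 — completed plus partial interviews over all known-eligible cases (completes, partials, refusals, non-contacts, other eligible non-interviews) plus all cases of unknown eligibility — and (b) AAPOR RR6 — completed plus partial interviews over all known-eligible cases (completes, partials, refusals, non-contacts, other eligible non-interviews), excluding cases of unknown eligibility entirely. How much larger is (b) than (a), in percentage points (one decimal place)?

Num → 713 + 56 = 769
Denominator → 713 + 56 + 249 + 283 + 38 + 217 = 1556
RR2 = 769 / 1556 = 0.4942
Denominator → 713 + 56 + 249 + 283 + 38 = 1339
RR6 = 769 / 1339 = 0.5743
Difference = 57.43 − 49.42 = 8.01 percentage points

8.0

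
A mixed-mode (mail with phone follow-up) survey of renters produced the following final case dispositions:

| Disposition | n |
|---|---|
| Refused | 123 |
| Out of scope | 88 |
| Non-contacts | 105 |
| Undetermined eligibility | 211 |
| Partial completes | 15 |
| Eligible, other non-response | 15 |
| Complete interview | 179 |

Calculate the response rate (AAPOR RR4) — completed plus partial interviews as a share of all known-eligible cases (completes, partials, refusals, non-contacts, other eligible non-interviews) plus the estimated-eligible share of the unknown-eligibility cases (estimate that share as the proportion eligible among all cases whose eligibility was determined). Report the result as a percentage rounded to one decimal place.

31.7%

Num = 179 + 15 = 194
Eligible (known) = 179 + 15 + 123 + 105 + 15 = 437
e = 437 / (437 + 88) = 437 / 525 = 0.8324
e × U = 0.8324 × 211 = 175.64
Base = 437 + 175.64 = 612.64
RR4 = 194 / 612.64 = 0.3167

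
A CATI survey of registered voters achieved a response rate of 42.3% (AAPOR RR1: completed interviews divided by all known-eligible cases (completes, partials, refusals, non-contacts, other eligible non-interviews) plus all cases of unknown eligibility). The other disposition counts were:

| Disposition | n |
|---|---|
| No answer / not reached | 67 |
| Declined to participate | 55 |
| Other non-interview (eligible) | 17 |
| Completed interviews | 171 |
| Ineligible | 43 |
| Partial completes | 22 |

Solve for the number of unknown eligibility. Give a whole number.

RR1 = 171 / D = 0.423
D = 171 / 0.423 = 404.3
Remaining denominator categories sum to 332
unknown eligibility = 404.3 − 332 ≈ 72

72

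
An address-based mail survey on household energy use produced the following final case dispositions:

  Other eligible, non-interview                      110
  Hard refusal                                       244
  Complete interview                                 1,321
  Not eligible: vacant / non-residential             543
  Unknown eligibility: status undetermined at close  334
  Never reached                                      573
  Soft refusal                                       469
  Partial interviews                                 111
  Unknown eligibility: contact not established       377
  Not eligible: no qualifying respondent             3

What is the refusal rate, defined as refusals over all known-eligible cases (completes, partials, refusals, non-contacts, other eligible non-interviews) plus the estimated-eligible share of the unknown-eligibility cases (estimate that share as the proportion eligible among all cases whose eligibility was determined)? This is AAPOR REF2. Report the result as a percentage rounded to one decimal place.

20.8%

Refusals = 244 + 469 = 713
Undetermined eligibility = 377 + 334 = 711
Not eligible = 3 + 543 = 546
Numerator: 713
Eligible (known): 1321 + 111 + 713 + 573 + 110 = 2828
e = 2828 / (2828 + 546) = 2828 / 3374 = 0.8382
e × U: 0.8382 × 711 = 595.96
Denominator: 2828 + 595.96 = 3423.96
REF2 = 713 / 3423.96 = 0.2082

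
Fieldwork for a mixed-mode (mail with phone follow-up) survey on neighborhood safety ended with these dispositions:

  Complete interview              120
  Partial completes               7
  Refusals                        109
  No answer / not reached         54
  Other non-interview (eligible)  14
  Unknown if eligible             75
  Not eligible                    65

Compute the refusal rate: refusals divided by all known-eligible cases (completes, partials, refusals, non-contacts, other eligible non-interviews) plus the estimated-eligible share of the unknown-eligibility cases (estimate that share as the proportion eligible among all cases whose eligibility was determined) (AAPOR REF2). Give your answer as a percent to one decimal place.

29.8%

Num: 109
Determined eligible: 120 + 7 + 109 + 54 + 14 = 304
e = 304 / (304 + 65) = 304 / 369 = 0.8238
Estimated eligible among unknowns: 0.8238 × 75 = 61.78
Base: 304 + 61.78 = 365.78
REF2 = 109 / 365.78 = 0.2980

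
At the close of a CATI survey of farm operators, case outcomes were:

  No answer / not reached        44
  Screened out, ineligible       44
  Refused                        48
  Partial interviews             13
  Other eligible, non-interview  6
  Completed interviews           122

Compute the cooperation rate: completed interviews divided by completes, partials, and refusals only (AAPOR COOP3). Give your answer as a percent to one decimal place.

Top: 122
Base: 122 + 13 + 48 = 183
COOP3 = 122 / 183 = 0.6667

66.7%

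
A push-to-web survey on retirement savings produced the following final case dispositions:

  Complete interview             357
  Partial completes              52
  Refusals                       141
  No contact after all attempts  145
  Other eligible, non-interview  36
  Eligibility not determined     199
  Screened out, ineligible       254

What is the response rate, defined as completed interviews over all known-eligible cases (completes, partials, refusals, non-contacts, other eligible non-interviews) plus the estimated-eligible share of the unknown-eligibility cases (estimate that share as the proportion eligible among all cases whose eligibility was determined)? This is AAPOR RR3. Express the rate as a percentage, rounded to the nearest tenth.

Numerator: 357
Eligible (known): 357 + 52 + 141 + 145 + 36 = 731
e = 731 / (731 + 254) = 731 / 985 = 0.7421
Eligible share of unknowns: 0.7421 × 199 = 147.68
Denom: 731 + 147.68 = 878.68
RR3 = 357 / 878.68 = 0.4063

40.6%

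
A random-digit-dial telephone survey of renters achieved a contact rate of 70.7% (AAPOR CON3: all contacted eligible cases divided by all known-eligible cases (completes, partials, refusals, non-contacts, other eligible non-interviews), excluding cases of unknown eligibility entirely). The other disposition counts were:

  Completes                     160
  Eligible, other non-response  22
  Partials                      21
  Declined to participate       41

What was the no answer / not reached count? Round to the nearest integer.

Num: 160 + 21 + 41 + 22 = 244
CON3 = 244 / D = 0.707
D = 244 / 0.707 = 345.1
Other denominator terms total 244
no answer / not reached = 345.1 − 244 ≈ 101

101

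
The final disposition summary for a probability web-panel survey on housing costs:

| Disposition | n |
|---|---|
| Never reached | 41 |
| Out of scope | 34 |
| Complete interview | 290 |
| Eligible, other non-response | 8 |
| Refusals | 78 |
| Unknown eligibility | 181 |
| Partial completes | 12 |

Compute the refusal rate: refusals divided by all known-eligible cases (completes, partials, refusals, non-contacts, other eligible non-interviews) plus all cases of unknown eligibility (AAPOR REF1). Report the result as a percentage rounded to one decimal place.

Top = 78
Denom = 290 + 12 + 78 + 41 + 8 + 181 = 610
REF1 = 78 / 610 = 0.1279

12.8%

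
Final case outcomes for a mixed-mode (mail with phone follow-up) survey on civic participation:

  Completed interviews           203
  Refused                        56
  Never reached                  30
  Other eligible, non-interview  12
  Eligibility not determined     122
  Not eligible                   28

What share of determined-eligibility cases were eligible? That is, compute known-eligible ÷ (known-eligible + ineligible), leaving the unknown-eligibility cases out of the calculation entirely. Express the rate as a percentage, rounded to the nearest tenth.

Known eligible = 203 + 56 + 30 + 12 = 301
e = 301 / (301 + 28) = 301 / 329 = 0.9149

91.5%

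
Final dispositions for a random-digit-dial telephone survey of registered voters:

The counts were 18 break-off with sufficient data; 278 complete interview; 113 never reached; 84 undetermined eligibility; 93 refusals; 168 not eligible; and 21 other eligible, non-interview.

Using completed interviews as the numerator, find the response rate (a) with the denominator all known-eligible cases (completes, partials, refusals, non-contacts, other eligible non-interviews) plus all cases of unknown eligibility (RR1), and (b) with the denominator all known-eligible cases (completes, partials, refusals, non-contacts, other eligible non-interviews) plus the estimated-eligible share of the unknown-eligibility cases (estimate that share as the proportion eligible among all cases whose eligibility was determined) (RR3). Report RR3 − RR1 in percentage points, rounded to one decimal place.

1.6

Top: 278
Base: 278 + 18 + 93 + 113 + 21 + 84 = 607
RR1 = 278 / 607 = 0.4580
Eligible (known): 278 + 18 + 93 + 113 + 21 = 523
e = 523 / (523 + 168) = 523 / 691 = 0.7569
e × U: 0.7569 × 84 = 63.58
Base: 523 + 63.58 = 586.58
RR3 = 278 / 586.58 = 0.4739
Difference = 47.39 − 45.80 = 1.59 percentage points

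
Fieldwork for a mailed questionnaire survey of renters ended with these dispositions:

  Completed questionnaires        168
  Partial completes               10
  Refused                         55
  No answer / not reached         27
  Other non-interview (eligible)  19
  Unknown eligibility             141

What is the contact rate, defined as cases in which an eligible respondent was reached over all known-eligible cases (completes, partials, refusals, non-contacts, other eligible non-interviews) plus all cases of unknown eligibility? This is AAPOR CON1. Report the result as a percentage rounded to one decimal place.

Num = 168 + 10 + 55 + 19 = 252
Denominator = 168 + 10 + 55 + 27 + 19 + 141 = 420
CON1 = 252 / 420 = 0.6000

60.0%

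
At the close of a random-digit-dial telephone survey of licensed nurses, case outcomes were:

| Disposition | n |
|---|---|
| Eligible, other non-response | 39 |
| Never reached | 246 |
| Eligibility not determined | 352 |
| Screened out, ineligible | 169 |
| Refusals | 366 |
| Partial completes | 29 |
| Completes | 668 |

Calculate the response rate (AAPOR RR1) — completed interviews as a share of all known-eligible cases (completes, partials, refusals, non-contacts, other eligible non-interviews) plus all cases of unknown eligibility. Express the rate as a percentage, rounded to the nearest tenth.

39.3%

Top: 668
Base: 668 + 29 + 366 + 246 + 39 + 352 = 1700
RR1 = 668 / 1700 = 0.3929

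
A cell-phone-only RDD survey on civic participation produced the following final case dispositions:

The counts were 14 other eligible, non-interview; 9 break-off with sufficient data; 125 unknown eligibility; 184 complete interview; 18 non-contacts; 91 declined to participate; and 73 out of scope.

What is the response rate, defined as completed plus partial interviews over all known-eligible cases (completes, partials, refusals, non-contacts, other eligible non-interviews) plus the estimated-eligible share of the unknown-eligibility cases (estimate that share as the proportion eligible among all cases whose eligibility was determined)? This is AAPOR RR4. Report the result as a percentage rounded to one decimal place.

46.2%

Numerator → 184 + 9 = 193
Known eligible → 184 + 9 + 91 + 18 + 14 = 316
e = 316 / (316 + 73) = 316 / 389 = 0.8123
e × U → 0.8123 × 125 = 101.54
Denominator → 316 + 101.54 = 417.54
RR4 = 193 / 417.54 = 0.4622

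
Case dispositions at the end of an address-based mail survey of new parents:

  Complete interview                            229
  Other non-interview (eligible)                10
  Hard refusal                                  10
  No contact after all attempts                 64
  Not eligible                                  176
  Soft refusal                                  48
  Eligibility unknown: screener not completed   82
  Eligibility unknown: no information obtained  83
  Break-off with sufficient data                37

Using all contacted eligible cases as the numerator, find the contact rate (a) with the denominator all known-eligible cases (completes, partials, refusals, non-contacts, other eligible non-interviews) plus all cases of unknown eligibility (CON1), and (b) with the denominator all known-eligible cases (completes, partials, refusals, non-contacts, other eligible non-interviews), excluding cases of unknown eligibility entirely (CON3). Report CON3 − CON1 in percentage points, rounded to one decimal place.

Refusal or break-off = 10 + 48 = 58
Unknown eligibility = 82 + 83 = 165
Numerator = 229 + 37 + 58 + 10 = 334
Denom = 229 + 37 + 58 + 64 + 10 + 165 = 563
CON1 = 334 / 563 = 0.5933
Denom = 229 + 37 + 58 + 64 + 10 = 398
CON3 = 334 / 398 = 0.8392
Difference = 83.92 − 59.33 = 24.59 percentage points

24.6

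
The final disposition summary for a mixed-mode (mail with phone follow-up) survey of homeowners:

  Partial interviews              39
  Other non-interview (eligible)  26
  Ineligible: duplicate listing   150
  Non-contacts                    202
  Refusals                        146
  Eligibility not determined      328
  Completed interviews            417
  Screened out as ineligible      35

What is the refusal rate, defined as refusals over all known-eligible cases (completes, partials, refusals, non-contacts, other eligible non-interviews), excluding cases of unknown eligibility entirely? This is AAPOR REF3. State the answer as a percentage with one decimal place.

17.6%

Not eligible = 35 + 150 = 185
Top → 146
Base → 417 + 39 + 146 + 202 + 26 = 830
REF3 = 146 / 830 = 0.1759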